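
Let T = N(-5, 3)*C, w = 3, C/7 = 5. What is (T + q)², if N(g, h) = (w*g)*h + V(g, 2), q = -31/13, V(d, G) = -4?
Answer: 498450276/169 ≈ 2.9494e+6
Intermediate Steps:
C = 35 (C = 7*5 = 35)
q = -31/13 (q = -31*1/13 = -31/13 ≈ -2.3846)
N(g, h) = -4 + 3*g*h (N(g, h) = (3*g)*h - 4 = 3*g*h - 4 = -4 + 3*g*h)
T = -1715 (T = (-4 + 3*(-5)*3)*35 = (-4 - 45)*35 = -49*35 = -1715)
(T + q)² = (-1715 - 31/13)² = (-22326/13)² = 498450276/169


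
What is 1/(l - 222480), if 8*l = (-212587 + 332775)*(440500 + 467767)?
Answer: 2/27290253589 ≈ 7.3286e-11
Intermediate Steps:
l = 27290698549/2 (l = ((-212587 + 332775)*(440500 + 467767))/8 = (120188*908267)/8 = (⅛)*109162794196 = 27290698549/2 ≈ 1.3645e+10)
1/(l - 222480) = 1/(27290698549/2 - 222480) = 1/(27290253589/2) = 2/27290253589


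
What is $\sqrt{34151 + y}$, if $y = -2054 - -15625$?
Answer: $\sqrt{47722} \approx 218.45$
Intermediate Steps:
$y = 13571$ ($y = -2054 + 15625 = 13571$)
$\sqrt{34151 + y} = \sqrt{34151 + 13571} = \sqrt{47722}$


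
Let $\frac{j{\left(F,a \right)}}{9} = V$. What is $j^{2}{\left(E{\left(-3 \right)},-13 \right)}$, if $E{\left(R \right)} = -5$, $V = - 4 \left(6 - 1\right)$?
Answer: $32400$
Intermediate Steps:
$V = -20$ ($V = \left(-4\right) 5 = -20$)
$j{\left(F,a \right)} = -180$ ($j{\left(F,a \right)} = 9 \left(-20\right) = -180$)
$j^{2}{\left(E{\left(-3 \right)},-13 \right)} = \left(-180\right)^{2} = 32400$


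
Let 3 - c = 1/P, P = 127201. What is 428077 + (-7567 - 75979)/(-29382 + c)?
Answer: 799875360057303/1868519090 ≈ 4.2808e+5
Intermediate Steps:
c = 381602/127201 (c = 3 - 1/127201 = 381602/127201 ≈ 3.0000)
428077 + (-7567 - 75979)/(-29382 + c) = 428077 + (-7567 - 75979)/(-29382 + 381602/127201) = 428077 - 83546/(-3737038180/127201) = 428077 - 83546*(-127201/3737038180) = 428077 + 5313567373/1868519090 = 799875360057303/1868519090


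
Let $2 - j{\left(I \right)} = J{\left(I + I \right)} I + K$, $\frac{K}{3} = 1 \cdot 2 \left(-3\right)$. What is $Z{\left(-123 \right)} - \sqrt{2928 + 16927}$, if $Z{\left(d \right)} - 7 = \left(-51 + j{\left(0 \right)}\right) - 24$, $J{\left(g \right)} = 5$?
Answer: $-48 - 19 \sqrt{55} \approx -188.91$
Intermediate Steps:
$K = -18$ ($K = 3 \cdot 1 \cdot 2 \left(-3\right) = 3 \cdot 2 \left(-3\right) = 3 \left(-6\right) = -18$)
$j{\left(I \right)} = 20 - 5 I$ ($j{\left(I \right)} = 2 - \left(5 I - 18\right) = 2 - \left(-18 + 5 I\right) = 20 - 5 I$)
$Z{\left(d \right)} = -48$ ($Z{\left(d \right)} = 7 + \left(\left(-51 + \left(20 - 0\right)\right) - 24\right) = 7 + \left(\left(-51 + \left(20 + 0\right)\right) - 24\right) = 7 + \left(\left(-51 + 20\right) - 24\right) = 7 - 55 = -48$)
$Z{\left(-123 \right)} - \sqrt{2928 + 16927} = -48 - \sqrt{2928 + 16927} = -48 - \sqrt{19855} = -48 - 19 \sqrt{55}$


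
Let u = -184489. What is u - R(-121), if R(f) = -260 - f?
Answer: -184350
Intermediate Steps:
u - R(-121) = -184489 - (-260 - 1*(-121)) = -184489 - (-260 + 121) = -184489 - 1*(-139) = -184489 + 139 = -184350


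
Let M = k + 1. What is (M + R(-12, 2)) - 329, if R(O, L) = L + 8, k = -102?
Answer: -420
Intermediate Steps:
R(O, L) = 8 + L
M = -101 (M = -102 + 1 = -101)
(M + R(-12, 2)) - 329 = (-101 + (8 + 2)) - 329 = (-101 + 10) - 329 = -91 - 329 = -420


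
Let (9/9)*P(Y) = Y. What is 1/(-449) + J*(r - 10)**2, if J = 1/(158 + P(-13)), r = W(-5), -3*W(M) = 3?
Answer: 54184/65105 ≈ 0.83226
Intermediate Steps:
W(M) = -1 (W(M) = -1/3*3 = -1)
r = -1
P(Y) = Y
J = 1/145 (J = 1/(158 - 13) = 1/145 ≈ 0.0068966)
1/(-449) + J*(r - 10)**2 = 1/(-449) + (-1 - 10)**2/145 = -1/449 + (1/145)*(-11)**2 = -1/449 + (1/145)*121 = -1/449 + 121/145 = 54184/65105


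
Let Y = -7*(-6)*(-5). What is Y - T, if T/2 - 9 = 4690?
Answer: -9608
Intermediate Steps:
T = 9398 (T = 18 + 2*4690 = 18 + 9380 = 9398)
Y = -210 (Y = 42*(-5) = -210)
Y - T = -210 - 1*9398 = -210 - 9398 = -9608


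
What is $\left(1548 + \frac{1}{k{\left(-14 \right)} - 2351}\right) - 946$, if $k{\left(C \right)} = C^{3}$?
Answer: $\frac{3067189}{5095} \approx 602.0$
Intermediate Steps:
$\left(1548 + \frac{1}{k{\left(-14 \right)} - 2351}\right) - 946 = \left(1548 + \frac{1}{\left(-14\right)^{3} - 2351}\right) - 946 = \left(1548 + \frac{1}{-2744 - 2351}\right) - 946 = \left(1548 + \frac{1}{-5095}\right) - 946 = \left(1548 - \frac{1}{5095}\right) - 946 = \frac{7887059}{5095} - 946 = \frac{3067189}{5095}$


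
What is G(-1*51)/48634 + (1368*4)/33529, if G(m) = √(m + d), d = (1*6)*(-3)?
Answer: 5472/33529 + I*√69/48634 ≈ 0.1632 + 0.0001708*I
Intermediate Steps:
d = -18 (d = 6*(-3) = -18)
G(m) = √(-18 + m) (G(m) = √(m - 18) = √(-18 + m))
G(-1*51)/48634 + (1368*4)/33529 = √(-18 - 1*51)/48634 + (1368*4)/33529 = √(-18 - 51)*(1/48634) + 5472*(1/33529) = √(-69)*(1/48634) + 5472/33529 = (I*√69)*(1/48634) + 5472/33529 = I*√69/48634 + 5472/33529 = 5472/33529 + I*√69/48634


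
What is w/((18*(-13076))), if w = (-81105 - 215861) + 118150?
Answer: 22352/29421 ≈ 0.75973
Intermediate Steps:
w = -178816 (w = -296966 + 118150 = -178816)
w/((18*(-13076))) = -178816/(18*(-13076)) = -178816/(-235368) = -178816*(-1/235368) = 22352/29421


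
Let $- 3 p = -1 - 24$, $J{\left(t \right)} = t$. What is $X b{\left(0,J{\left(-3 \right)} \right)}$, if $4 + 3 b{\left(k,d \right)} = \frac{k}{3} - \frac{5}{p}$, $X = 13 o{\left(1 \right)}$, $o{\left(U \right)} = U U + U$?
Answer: $- \frac{598}{15} \approx -39.867$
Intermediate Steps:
$o{\left(U \right)} = U + U^{2}$ ($o{\left(U \right)} = U^{2} + U = U + U^{2}$)
$X = 26$ ($X = 13 \cdot 1 \left(1 + 1\right) = 13 \cdot 1 \cdot 2 = 13 \cdot 2 = 26$)
$p = \frac{25}{3}$ ($p = - \frac{-1 - 24}{3} = \left(- \frac{1}{3}\right) \left(-25\right) = \frac{25}{3} \approx 8.3333$)
$b{\left(k,d \right)} = - \frac{23}{15} + \frac{k}{9}$ ($b{\left(k,d \right)} = - \frac{4}{3} + \frac{\frac{k}{3} - \frac{5}{\frac{25}{3}}}{3} = - \frac{4}{3} + \frac{k \frac{1}{3} - \frac{3}{5}}{3} = - \frac{4}{3} + \frac{\frac{k}{3} - \frac{3}{5}}{3} = - \frac{4}{3} + \frac{- \frac{3}{5} + \frac{k}{3}}{3} = - \frac{4}{3} + \left(- \frac{1}{5} + \frac{k}{9}\right) = - \frac{23}{15} + \frac{k}{9}$)
$X b{\left(0,J{\left(-3 \right)} \right)} = 26 \left(- \frac{23}{15} + \frac{1}{9} \cdot 0\right) = 26 \left(- \frac{23}{15} + 0\right) = 26 \left(- \frac{23}{15}\right) = - \frac{598}{15}$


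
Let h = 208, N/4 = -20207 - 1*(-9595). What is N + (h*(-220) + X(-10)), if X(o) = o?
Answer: -88218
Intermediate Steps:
N = -42448 (N = 4*(-20207 - 1*(-9595)) = 4*(-20207 + 9595) = 4*(-10612) = -42448)
N + (h*(-220) + X(-10)) = -42448 + (208*(-220) - 10) = -42448 + (-45760 - 10) = -42448 - 45770 = -88218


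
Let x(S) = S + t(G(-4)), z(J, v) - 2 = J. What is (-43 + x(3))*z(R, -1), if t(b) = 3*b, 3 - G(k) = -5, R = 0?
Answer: -32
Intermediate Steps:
z(J, v) = 2 + J
G(k) = 8 (G(k) = 3 - 1*(-5) = 3 + 5 = 8)
x(S) = 24 + S (x(S) = S + 3*8 = S + 24 = 24 + S)
(-43 + x(3))*z(R, -1) = (-43 + (24 + 3))*(2 + 0) = (-43 + 27)*2 = -16*2 = -32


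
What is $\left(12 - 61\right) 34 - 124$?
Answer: $-1790$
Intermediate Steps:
$\left(12 - 61\right) 34 - 124 = \left(-49\right) 34 - 124 = -1666 - 124 = -1790$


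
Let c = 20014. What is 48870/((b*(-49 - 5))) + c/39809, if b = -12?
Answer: 36267313/477708 ≈ 75.919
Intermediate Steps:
48870/((b*(-49 - 5))) + c/39809 = 48870/((-12*(-49 - 5))) + 20014/39809 = 48870/((-12*(-54))) + 20014*(1/39809) = 48870/648 + 20014/39809 = 48870*(1/648) + 20014/39809 = 905/12 + 20014/39809 = 36267313/477708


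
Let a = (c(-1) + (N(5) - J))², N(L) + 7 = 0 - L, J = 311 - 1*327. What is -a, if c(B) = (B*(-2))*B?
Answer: -4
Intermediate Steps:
c(B) = -2*B² (c(B) = (-2*B)*B = -2*B²)
J = -16 (J = 311 - 327 = -16)
N(L) = -7 - L (N(L) = -7 + (0 - L) = -7 - L)
a = 4 (a = (-2*(-1)² + ((-7 - 1*5) - 1*(-16)))² = (-2*1 + ((-7 - 5) + 16))² = (-2 + (-12 + 16))² = (-2 + 4)² = 2² = 4)
-a = -1*4 = -4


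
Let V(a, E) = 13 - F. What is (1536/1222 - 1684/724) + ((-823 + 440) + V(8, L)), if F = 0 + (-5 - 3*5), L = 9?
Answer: -38825073/110591 ≈ -351.07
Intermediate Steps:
F = -20 (F = 0 + (-5 - 15) = 0 - 20 = -20)
V(a, E) = 33 (V(a, E) = 13 - 1*(-20) = 13 + 20 = 33)
(1536/1222 - 1684/724) + ((-823 + 440) + V(8, L)) = (1536/1222 - 1684/724) + ((-823 + 440) + 33) = (1536*(1/1222) - 1684*1/724) + (-383 + 33) = (768/611 - 421/181) - 350 = -118223/110591 - 350 = -38825073/110591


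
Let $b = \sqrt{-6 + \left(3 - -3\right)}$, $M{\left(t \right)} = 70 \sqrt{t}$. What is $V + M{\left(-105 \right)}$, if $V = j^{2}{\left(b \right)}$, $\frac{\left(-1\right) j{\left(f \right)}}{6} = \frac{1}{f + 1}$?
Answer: $36 + 70 i \sqrt{105} \approx 36.0 + 717.29 i$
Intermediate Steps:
$b = 0$ ($b = \sqrt{-6 + \left(3 + 3\right)} = \sqrt{-6 + 6} = \sqrt{0} = 0$)
$j{\left(f \right)} = - \frac{6}{1 + f}$ ($j{\left(f \right)} = - \frac{6}{f + 1} = - \frac{6}{1 + f}$)
$V = 36$ ($V = \left(- \frac{6}{1 + 0}\right)^{2} = \left(- \frac{6}{1}\right)^{2} = \left(\left(-6\right) 1\right)^{2} = \left(-6\right)^{2} = 36$)
$V + M{\left(-105 \right)} = 36 + 70 \sqrt{-105} = 36 + 70 i \sqrt{105}$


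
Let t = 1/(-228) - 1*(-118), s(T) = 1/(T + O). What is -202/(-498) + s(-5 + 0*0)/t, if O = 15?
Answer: 13614401/33494235 ≈ 0.40647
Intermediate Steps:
s(T) = 1/(15 + T) (s(T) = 1/(T + 15) = 1/(15 + T))
t = 26903/228 (t = -1/228 + 118 = 26903/228 ≈ 118.00)
-202/(-498) + s(-5 + 0*0)/t = -202/(-498) + 1/((15 + (-5 + 0*0))*(26903/228)) = -202*(-1/498) + (228/26903)/(15 + (-5 + 0)) = 101/249 + (228/26903)/(15 - 5) = 101/249 + (228/26903)/10 = 101/249 + (⅒)*(228/26903) = 101/249 + 114/134515 = 13614401/33494235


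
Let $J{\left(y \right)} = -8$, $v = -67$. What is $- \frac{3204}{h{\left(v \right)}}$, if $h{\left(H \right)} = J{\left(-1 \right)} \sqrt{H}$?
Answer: $- \frac{801 i \sqrt{67}}{134} \approx - 48.929 i$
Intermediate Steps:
$h{\left(H \right)} = - 8 \sqrt{H}$
$- \frac{3204}{h{\left(v \right)}} = - \frac{3204}{\left(-8\right) \sqrt{-67}} = - \frac{3204}{\left(-8\right) i \sqrt{67}} = - 3204 \frac{i \sqrt{67}}{536} = - \frac{801 i \sqrt{67}}{134}$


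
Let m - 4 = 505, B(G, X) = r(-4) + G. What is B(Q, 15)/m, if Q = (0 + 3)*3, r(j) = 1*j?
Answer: 5/509 ≈ 0.0098232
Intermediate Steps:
r(j) = j
Q = 9 (Q = 3*3 = 9)
B(G, X) = -4 + G
m = 509 (m = 4 + 505 = 509)
B(Q, 15)/m = (-4 + 9)/509 = 5*(1/509) = 5/509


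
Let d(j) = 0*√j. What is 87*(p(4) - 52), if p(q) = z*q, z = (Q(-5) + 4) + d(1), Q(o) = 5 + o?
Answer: -3132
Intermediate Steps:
d(j) = 0
z = 4 (z = ((5 - 5) + 4) + 0 = (0 + 4) + 0 = 4 + 0 = 4)
p(q) = 4*q
87*(p(4) - 52) = 87*(4*4 - 52) = 87*(16 - 52) = 87*(-36) = -3132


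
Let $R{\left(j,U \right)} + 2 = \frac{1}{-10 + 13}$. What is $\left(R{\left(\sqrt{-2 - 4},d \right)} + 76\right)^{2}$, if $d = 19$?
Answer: $\frac{49729}{9} \approx 5525.4$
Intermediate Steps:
$R{\left(j,U \right)} = - \frac{5}{3}$ ($R{\left(j,U \right)} = -2 + \frac{1}{-10 + 13} = -2 + \frac{1}{3} = - \frac{5}{3}$)
$\left(R{\left(\sqrt{-2 - 4},d \right)} + 76\right)^{2} = \left(- \frac{5}{3} + 76\right)^{2} = \left(\frac{223}{3}\right)^{2} = \frac{49729}{9}$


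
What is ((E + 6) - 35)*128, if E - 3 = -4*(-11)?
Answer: 2304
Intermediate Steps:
E = 47 (E = 3 - 4*(-11) = 3 + 44 = 47)
((E + 6) - 35)*128 = ((47 + 6) - 35)*128 = (53 - 35)*128 = 18*128 = 2304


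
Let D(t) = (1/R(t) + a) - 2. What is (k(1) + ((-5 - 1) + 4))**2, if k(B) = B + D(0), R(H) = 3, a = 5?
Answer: 49/9 ≈ 5.4444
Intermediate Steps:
D(t) = 10/3 (D(t) = (1/3 + 5) - 2 = 16/3 - 2 = 10/3)
k(B) = 10/3 + B (k(B) = B + 10/3 = 10/3 + B)
(k(1) + ((-5 - 1) + 4))**2 = ((10/3 + 1) + ((-5 - 1) + 4))**2 = (13/3 + (-6 + 4))**2 = (13/3 - 2)**2 = (7/3)**2 = 49/9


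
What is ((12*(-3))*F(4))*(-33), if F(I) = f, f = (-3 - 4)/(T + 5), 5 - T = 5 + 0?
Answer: -8316/5 ≈ -1663.2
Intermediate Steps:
T = 0 (T = 5 - (5 + 0) = 5 - 1*5 = 5 - 5 = 0)
f = -7/5 (f = (-3 - 4)/(0 + 5) = -7/5 ≈ -1.4000)
F(I) = -7/5
((12*(-3))*F(4))*(-33) = ((12*(-3))*(-7/5))*(-33) = -36*(-7/5)*(-33) = (252/5)*(-33) = -8316/5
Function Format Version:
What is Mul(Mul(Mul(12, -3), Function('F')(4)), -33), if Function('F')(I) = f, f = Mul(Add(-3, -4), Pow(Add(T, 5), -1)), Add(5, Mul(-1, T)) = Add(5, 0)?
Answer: Rational(-8316, 5) ≈ -1663.2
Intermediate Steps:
T = 0 (T = Add(5, Mul(-1, Add(5, 0))) = Add(5, Mul(-1, 5)) = Add(5, -5) = 0)
f = Rational(-7, 5) (f = Mul(Add(-3, -4), Pow(Add(0, 5), -1)) = Mul(-7, Pow(5, -1)) = Mul(-7, Rational(1, 5)) = Rational(-7, 5) ≈ -1.4000)
Function('F')(I) = Rational(-7, 5)
Mul(Mul(Mul(12, -3), Function('F')(4)), -33) = Mul(Mul(Mul(12, -3), Rational(-7, 5)), -33) = Mul(Mul(-36, Rational(-7, 5)), -33) = Mul(Rational(252, 5), -33) = Rational(-8316, 5)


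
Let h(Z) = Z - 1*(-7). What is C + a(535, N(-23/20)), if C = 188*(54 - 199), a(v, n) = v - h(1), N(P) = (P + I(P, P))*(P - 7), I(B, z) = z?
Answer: -26733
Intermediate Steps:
h(Z) = 7 + Z (h(Z) = Z + 7 = 7 + Z)
N(P) = 2*P*(-7 + P) (N(P) = (P + P)*(P - 7) = (2*P)*(-7 + P) = 2*P*(-7 + P))
a(v, n) = -8 + v (a(v, n) = v - (7 + 1) = v - 1*8 = v - 8 = -8 + v)
C = -27260 (C = 188*(-145) = -27260)
C + a(535, N(-23/20)) = -27260 + (-8 + 535) = -27260 + 527 = -26733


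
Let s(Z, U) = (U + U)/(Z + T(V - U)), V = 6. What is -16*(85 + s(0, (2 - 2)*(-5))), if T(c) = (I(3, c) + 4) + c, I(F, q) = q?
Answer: -1360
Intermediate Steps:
T(c) = 4 + 2*c (T(c) = (c + 4) + c = (4 + c) + c = 4 + 2*c)
s(Z, U) = 2*U/(16 + Z - 2*U) (s(Z, U) = (U + U)/(Z + (4 + 2*(6 - U))) = (2*U)/(Z + (4 + (12 - 2*U))) = (2*U)/(Z + (16 - 2*U)) = (2*U)/(16 + Z - 2*U) = 2*U/(16 + Z - 2*U))
-16*(85 + s(0, (2 - 2)*(-5))) = -16*(85 + 2*((2 - 2)*(-5))/(16 + 0 - 2*(2 - 2)*(-5))) = -16*(85 + 2*(0*(-5))/(16 + 0 - 0*(-5))) = -16*(85 + 2*0/(16 + 0 - 2*0)) = -16*(85 + 2*0/(16 + 0 + 0)) = -16*(85 + 2*0/16) = -16*(85 + 2*0*(1/16)) = -16*(85 + 0) = -16*85 = -1360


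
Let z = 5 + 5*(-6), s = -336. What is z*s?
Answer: 8400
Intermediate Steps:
z = -25 (z = 5 - 30 = -25)
z*s = -25*(-336) = 8400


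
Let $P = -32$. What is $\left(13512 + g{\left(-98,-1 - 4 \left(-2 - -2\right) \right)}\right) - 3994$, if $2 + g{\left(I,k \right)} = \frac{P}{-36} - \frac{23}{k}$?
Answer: $\frac{85859}{9} \approx 9539.9$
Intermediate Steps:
$g{\left(I,k \right)} = - \frac{10}{9} - \frac{23}{k}$ ($g{\left(I,k \right)} = -2 - \left(- \frac{8}{9} + \frac{23}{k}\right) = -2 + \left(\frac{8}{9} - \frac{23}{k}\right) = - \frac{10}{9} - \frac{23}{k}$)
$\left(13512 + g{\left(-98,-1 - 4 \left(-2 - -2\right) \right)}\right) - 3994 = \left(13512 - \left(\frac{10}{9} + \frac{23}{-1 - 4 \left(-2 - -2\right)}\right)\right) - 3994 = \left(13512 - \left(\frac{10}{9} + \frac{23}{-1 - 4 \left(-2 + 2\right)}\right)\right) - 3994 = \left(13512 - \left(\frac{10}{9} + \frac{23}{-1 - 0}\right)\right) - 3994 = \left(13512 - \left(\frac{10}{9} + \frac{23}{-1 + 0}\right)\right) - 3994 = \left(13512 - \left(\frac{10}{9} + \frac{23}{-1}\right)\right) - 3994 = \left(13512 - - \frac{197}{9}\right) - 3994 = \left(13512 + \left(- \frac{10}{9} + 23\right)\right) - 3994 = \left(13512 + \frac{197}{9}\right) - 3994 = \frac{121805}{9} - 3994 = \frac{85859}{9}$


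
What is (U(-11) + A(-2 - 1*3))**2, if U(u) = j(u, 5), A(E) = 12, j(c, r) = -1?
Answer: 121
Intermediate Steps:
U(u) = -1
(U(-11) + A(-2 - 1*3))**2 = (-1 + 12)**2 = 11**2 = 121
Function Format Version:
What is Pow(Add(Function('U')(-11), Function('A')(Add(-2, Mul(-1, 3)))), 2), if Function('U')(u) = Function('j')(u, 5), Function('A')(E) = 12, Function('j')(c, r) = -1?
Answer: 121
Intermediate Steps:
Function('U')(u) = -1
Pow(Add(Function('U')(-11), Function('A')(Add(-2, Mul(-1, 3)))), 2) = Pow(Add(-1, 12), 2) = Pow(11, 2) = 121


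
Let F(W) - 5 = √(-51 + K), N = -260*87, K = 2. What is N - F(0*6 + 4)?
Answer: -22625 - 7*I ≈ -22625.0 - 7.0*I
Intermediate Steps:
N = -22620
F(W) = 5 + 7*I (F(W) = 5 + √(-51 + 2) = 5 + √(-49) = 5 + 7*I)
N - F(0*6 + 4) = -22620 - (5 + 7*I) = -22620 + (-5 - 7*I) = -22625 - 7*I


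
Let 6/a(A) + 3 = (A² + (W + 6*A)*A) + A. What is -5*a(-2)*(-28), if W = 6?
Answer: 840/11 ≈ 76.364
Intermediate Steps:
a(A) = 6/(-3 + A + A² + A*(6 + 6*A)) (a(A) = 6/(-3 + ((A² + (6 + 6*A)*A) + A)) = 6/(-3 + ((A² + A*(6 + 6*A)) + A)) = 6/(-3 + (A + A² + A*(6 + 6*A))) = 6/(-3 + A + A² + A*(6 + 6*A)))
-5*a(-2)*(-28) = -30/(-3 + 7*(-2) + 7*(-2)²)*(-28) = -30/(-3 - 14 + 7*4)*(-28) = -30/(-3 - 14 + 28)*(-28) = -30/11*(-28) = 840/11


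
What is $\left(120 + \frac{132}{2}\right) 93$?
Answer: $17298$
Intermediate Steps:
$\left(120 + \frac{132}{2}\right) 93 = \left(120 + 132 \cdot \frac{1}{2}\right) 93 = \left(120 + 66\right) 93 = 186 \cdot 93 = 17298$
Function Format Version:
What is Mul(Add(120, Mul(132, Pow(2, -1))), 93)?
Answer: 17298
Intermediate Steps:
Mul(Add(120, Mul(132, Pow(2, -1))), 93) = Mul(Add(120, Mul(132, Rational(1, 2))), 93) = Mul(Add(120, 66), 93) = Mul(186, 93) = 17298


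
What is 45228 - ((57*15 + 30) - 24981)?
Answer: 69324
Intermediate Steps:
45228 - ((57*15 + 30) - 24981) = 45228 - ((855 + 30) - 24981) = 45228 - (885 - 24981) = 45228 - 1*(-24096) = 45228 + 24096 = 69324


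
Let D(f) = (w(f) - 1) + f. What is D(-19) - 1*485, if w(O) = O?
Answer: -524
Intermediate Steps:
D(f) = -1 + 2*f (D(f) = (f - 1) + f = (-1 + f) + f = -1 + 2*f)
D(-19) - 1*485 = (-1 + 2*(-19)) - 1*485 = (-1 - 38) - 485 = -39 - 485 = -524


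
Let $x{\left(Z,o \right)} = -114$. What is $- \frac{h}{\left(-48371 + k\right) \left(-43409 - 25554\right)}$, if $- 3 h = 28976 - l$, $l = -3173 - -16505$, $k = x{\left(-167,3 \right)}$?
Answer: $\frac{15644}{10031013165} \approx 1.5596 \cdot 10^{-6}$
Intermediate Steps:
$k = -114$
$l = 13332$ ($l = -3173 + 16505 = 13332$)
$h = - \frac{15644}{3}$ ($h = - \frac{28976 - 13332}{3} = \left(- \frac{1}{3}\right) 15644 = - \frac{15644}{3} \approx -5214.7$)
$- \frac{h}{\left(-48371 + k\right) \left(-43409 - 25554\right)} = - \frac{-15644}{3 \left(-48371 - 114\right) \left(-43409 - 25554\right)} = - \frac{-15644}{3 \left(\left(-48485\right) \left(-68963\right)\right)} = - \frac{-15644}{3 \cdot 3343671055} = \left(-1\right) \left(- \frac{15644}{10031013165}\right) = \frac{15644}{10031013165}$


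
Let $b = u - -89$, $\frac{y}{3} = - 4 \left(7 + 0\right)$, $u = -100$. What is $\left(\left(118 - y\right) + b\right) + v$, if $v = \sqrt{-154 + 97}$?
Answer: $191 + i \sqrt{57} \approx 191.0 + 7.5498 i$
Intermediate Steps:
$v = i \sqrt{57}$ ($v = \sqrt{-57} = i \sqrt{57} \approx 7.5498 i$)
$y = -84$ ($y = 3 \left(- 4 \left(7 + 0\right)\right) = 3 \left(\left(-4\right) 7\right) = 3 \left(-28\right) = -84$)
$b = -11$ ($b = -100 - -89 = -100 + 89 = -11$)
$\left(\left(118 - y\right) + b\right) + v = \left(\left(118 - -84\right) - 11\right) + i \sqrt{57} = \left(\left(118 + 84\right) - 11\right) + i \sqrt{57} = \left(202 - 11\right) + i \sqrt{57} = 191 + i \sqrt{57}$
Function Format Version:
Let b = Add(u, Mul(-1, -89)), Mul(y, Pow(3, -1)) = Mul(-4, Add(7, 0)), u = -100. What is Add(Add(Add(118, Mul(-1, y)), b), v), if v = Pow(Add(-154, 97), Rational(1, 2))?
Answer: Add(191, Mul(I, Pow(57, Rational(1, 2)))) ≈ Add(191.00, Mul(7.5498, I))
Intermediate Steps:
v = Mul(I, Pow(57, Rational(1, 2))) (v = Pow(-57, Rational(1, 2)) = Mul(I, Pow(57, Rational(1, 2))) ≈ Mul(7.5498, I))
y = -84 (y = Mul(3, Mul(-4, Add(7, 0))) = Mul(3, Mul(-4, 7)) = Mul(3, -28) = -84)
b = -11 (b = Add(-100, Mul(-1, -89)) = Add(-100, 89) = -11)
Add(Add(Add(118, Mul(-1, y)), b), v) = Add(Add(Add(118, Mul(-1, -84)), -11), Mul(I, Pow(57, Rational(1, 2)))) = Add(Add(Add(118, 84), -11), Mul(I, Pow(57, Rational(1, 2)))) = Add(Add(202, -11), Mul(I, Pow(57, Rational(1, 2)))) = Add(191, Mul(I, Pow(57, Rational(1, 2))))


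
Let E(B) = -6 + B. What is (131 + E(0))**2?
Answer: 15625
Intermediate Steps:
(131 + E(0))**2 = (131 + (-6 + 0))**2 = (131 - 6)**2 = 125**2 = 15625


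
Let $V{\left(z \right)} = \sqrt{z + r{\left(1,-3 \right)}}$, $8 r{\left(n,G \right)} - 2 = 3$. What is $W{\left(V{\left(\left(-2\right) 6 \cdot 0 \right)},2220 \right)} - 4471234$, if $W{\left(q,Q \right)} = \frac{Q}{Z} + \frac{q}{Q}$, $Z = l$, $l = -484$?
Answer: $- \frac{541019869}{121} + \frac{\sqrt{10}}{8880} \approx -4.4712 \cdot 10^{6}$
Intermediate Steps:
$Z = -484$
$r{\left(n,G \right)} = \frac{5}{8}$ ($r{\left(n,G \right)} = \frac{1}{4} + \frac{1}{8} \cdot 3 = \frac{1}{4} + \frac{3}{8} = \frac{5}{8}$)
$V{\left(z \right)} = \sqrt{\frac{5}{8} + z}$ ($V{\left(z \right)} = \sqrt{z + \frac{5}{8}} = \sqrt{\frac{5}{8} + z}$)
$W{\left(q,Q \right)} = - \frac{Q}{484} + \frac{q}{Q}$ ($W{\left(q,Q \right)} = \frac{Q}{-484} + \frac{q}{Q} = Q \left(- \frac{1}{484}\right) + \frac{q}{Q} = - \frac{Q}{484} + \frac{q}{Q}$)
$W{\left(V{\left(\left(-2\right) 6 \cdot 0 \right)},2220 \right)} - 4471234 = \left(\left(- \frac{1}{484}\right) 2220 + \frac{\frac{1}{4} \sqrt{10 + 16 \left(-2\right) 6 \cdot 0}}{2220}\right) - 4471234 = \left(- \frac{555}{121} + \frac{\sqrt{10 + 16 \left(\left(-12\right) 0\right)}}{4} \cdot \frac{1}{2220}\right) - 4471234 = \left(- \frac{555}{121} + \frac{\sqrt{10 + 16 \cdot 0}}{4} \cdot \frac{1}{2220}\right) - 4471234 = \left(- \frac{555}{121} + \frac{\sqrt{10 + 0}}{4} \cdot \frac{1}{2220}\right) - 4471234 = \left(- \frac{555}{121} + \frac{\sqrt{10}}{4} \cdot \frac{1}{2220}\right) - 4471234 = \left(- \frac{555}{121} + \frac{\sqrt{10}}{8880}\right) - 4471234 = - \frac{541019869}{121} + \frac{\sqrt{10}}{8880}$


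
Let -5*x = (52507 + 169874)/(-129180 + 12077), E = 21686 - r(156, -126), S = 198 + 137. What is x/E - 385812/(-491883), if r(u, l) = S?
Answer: 76559885881581/97606223502865 ≈ 0.78438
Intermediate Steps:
S = 335
r(u, l) = 335
E = 21351 (E = 21686 - 1*335 = 21686 - 335 = 21351)
x = 222381/585515 (x = -(52507 + 169874)/(5*(-129180 + 12077)) = -222381/(5*(-117103)) = -222381*(-1)/(5*117103) = -⅕*(-222381/117103) = 222381/585515 ≈ 0.37980)
x/E - 385812/(-491883) = (222381/585515)/21351 - 385812/(-491883) = (222381/585515)*(1/21351) - 385812*(-1/491883) = 74127/4167110255 + 18372/23423 = 76559885881581/97606223502865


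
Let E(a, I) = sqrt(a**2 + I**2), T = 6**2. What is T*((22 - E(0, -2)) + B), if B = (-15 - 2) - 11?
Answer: -288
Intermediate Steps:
T = 36
E(a, I) = sqrt(I**2 + a**2)
B = -28 (B = -17 - 11 = -28)
T*((22 - E(0, -2)) + B) = 36*((22 - sqrt((-2)**2 + 0**2)) - 28) = 36*((22 - sqrt(4 + 0)) - 28) = 36*((22 - sqrt(4)) - 28) = 36*((22 - 1*2) - 28) = 36*((22 - 2) - 28) = 36*(20 - 28) = 36*(-8) = -288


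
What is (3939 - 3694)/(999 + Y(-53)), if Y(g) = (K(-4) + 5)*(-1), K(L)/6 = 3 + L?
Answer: 49/200 ≈ 0.24500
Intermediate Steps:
K(L) = 18 + 6*L (K(L) = 6*(3 + L) = 18 + 6*L)
Y(g) = 1 (Y(g) = ((18 + 6*(-4)) + 5)*(-1) = ((18 - 24) + 5)*(-1) = (-6 + 5)*(-1) = -1*(-1) = 1)
(3939 - 3694)/(999 + Y(-53)) = (3939 - 3694)/(999 + 1) = 245/1000 = 245*(1/1000) = 49/200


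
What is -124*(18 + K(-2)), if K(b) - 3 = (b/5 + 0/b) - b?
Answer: -14012/5 ≈ -2802.4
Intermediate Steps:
K(b) = 3 - 4*b/5 (K(b) = 3 + ((b/5 + 0/b) - b) = 3 + ((b*(1/5) + 0) - b) = 3 + ((b/5 + 0) - b) = 3 + (b/5 - b) = 3 - 4*b/5)
-124*(18 + K(-2)) = -124*(18 + (3 - 4/5*(-2))) = -124*(18 + (3 + 8/5)) = -124*(18 + 23/5) = -124*113/5 = -14012/5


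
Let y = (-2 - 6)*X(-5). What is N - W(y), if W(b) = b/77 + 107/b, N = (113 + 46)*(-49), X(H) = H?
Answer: -24006119/3080 ≈ -7794.2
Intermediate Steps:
y = 40 (y = (-2 - 6)*(-5) = -8*(-5) = 40)
N = -7791 (N = 159*(-49) = -7791)
W(b) = 107/b + b/77 (W(b) = b*(1/77) + 107/b = b/77 + 107/b = 107/b + b/77)
N - W(y) = -7791 - (107/40 + (1/77)*40) = -7791 - (107*(1/40) + 40/77) = -7791 - (107/40 + 40/77) = -7791 - 1*9839/3080 = -7791 - 9839/3080 = -24006119/3080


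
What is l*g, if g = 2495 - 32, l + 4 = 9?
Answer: 12315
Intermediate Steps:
l = 5 (l = -4 + 9 = 5)
g = 2463
l*g = 5*2463 = 12315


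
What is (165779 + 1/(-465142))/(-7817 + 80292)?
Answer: 77110775617/33711166450 ≈ 2.2874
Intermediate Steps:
(165779 + 1/(-465142))/(-7817 + 80292) = (165779 - 1/465142)/72475 = (77110775617/465142)*(1/72475) = 77110775617/33711166450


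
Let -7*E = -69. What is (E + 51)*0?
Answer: 0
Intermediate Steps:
E = 69/7 (E = -⅐*(-69) = 69/7 ≈ 9.8571)
(E + 51)*0 = (69/7 + 51)*0 = (426/7)*0 = 0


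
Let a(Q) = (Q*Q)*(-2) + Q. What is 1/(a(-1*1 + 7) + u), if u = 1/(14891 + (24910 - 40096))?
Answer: -295/19471 ≈ -0.015151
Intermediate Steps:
u = -1/295 (u = 1/(14891 - 15186) = 1/(-295) = -1/295 ≈ -0.0033898)
a(Q) = Q - 2*Q² (a(Q) = Q²*(-2) + Q = -2*Q² + Q = Q - 2*Q²)
1/(a(-1*1 + 7) + u) = 1/((-1*1 + 7)*(1 - 2*(-1*1 + 7)) - 1/295) = 1/((-1 + 7)*(1 - 2*(-1 + 7)) - 1/295) = 1/(6*(1 - 2*6) - 1/295) = 1/(6*(1 - 12) - 1/295) = 1/(6*(-11) - 1/295) = 1/(-66 - 1/295) = 1/(-19471/295) = -295/19471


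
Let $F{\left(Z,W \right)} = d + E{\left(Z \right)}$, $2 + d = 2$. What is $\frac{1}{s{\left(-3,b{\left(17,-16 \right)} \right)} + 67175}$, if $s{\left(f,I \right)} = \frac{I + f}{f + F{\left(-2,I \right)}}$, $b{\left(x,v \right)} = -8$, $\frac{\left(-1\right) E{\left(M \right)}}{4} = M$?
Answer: $\frac{5}{335864} \approx 1.4887 \cdot 10^{-5}$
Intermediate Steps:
$E{\left(M \right)} = - 4 M$
$d = 0$ ($d = -2 + 2 = 0$)
$F{\left(Z,W \right)} = - 4 Z$ ($F{\left(Z,W \right)} = 0 - 4 Z = - 4 Z$)
$s{\left(f,I \right)} = \frac{I + f}{8 + f}$ ($s{\left(f,I \right)} = \frac{I + f}{f - -8} = \frac{I + f}{f + 8} = \frac{I + f}{8 + f}$)
$\frac{1}{s{\left(-3,b{\left(17,-16 \right)} \right)} + 67175} = \frac{1}{\frac{-8 - 3}{8 - 3} + 67175} = \frac{1}{\frac{1}{5} \left(-11\right) + 67175} = \frac{1}{- \frac{11}{5} + 67175} = \frac{1}{\frac{335864}{5}} = \frac{5}{335864}$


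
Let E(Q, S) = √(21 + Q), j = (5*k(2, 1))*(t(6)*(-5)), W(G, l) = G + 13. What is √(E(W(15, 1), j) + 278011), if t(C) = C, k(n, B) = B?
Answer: 17*√962 ≈ 527.27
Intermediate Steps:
W(G, l) = 13 + G
j = -150 (j = (5*1)*(6*(-5)) = 5*(-30) = -150)
√(E(W(15, 1), j) + 278011) = √(√(21 + (13 + 15)) + 278011) = √(√(21 + 28) + 278011) = √(√49 + 278011) = √(7 + 278011) = √278018 = 17*√962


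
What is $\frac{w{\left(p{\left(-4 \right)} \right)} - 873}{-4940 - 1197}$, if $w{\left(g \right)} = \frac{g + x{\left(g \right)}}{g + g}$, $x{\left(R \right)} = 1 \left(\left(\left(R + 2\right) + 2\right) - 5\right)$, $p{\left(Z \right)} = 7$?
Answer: $\frac{12209}{85918} \approx 0.1421$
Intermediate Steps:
$x{\left(R \right)} = -1 + R$ ($x{\left(R \right)} = 1 \left(\left(\left(2 + R\right) + 2\right) - 5\right) = 1 \left(\left(4 + R\right) - 5\right) = 1 \left(-1 + R\right) = -1 + R$)
$w{\left(g \right)} = \frac{-1 + 2 g}{2 g}$ ($w{\left(g \right)} = \frac{g + \left(-1 + g\right)}{g + g} = \frac{-1 + 2 g}{2 g}$)
$\frac{w{\left(p{\left(-4 \right)} \right)} - 873}{-4940 - 1197} = \frac{\frac{- \frac{1}{2} + 7}{7} - 873}{-4940 - 1197} = \frac{\frac{1}{7} \cdot \frac{13}{2} - 873}{-6137} = \left(\frac{13}{14} - 873\right) \left(- \frac{1}{6137}\right) = \left(- \frac{12209}{14}\right) \left(- \frac{1}{6137}\right) = \frac{12209}{85918}$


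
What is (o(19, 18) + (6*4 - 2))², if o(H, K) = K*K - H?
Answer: 106929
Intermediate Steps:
o(H, K) = K² - H
(o(19, 18) + (6*4 - 2))² = ((18² - 1*19) + (6*4 - 2))² = ((324 - 19) + (24 - 2))² = (305 + 22)² = 327² = 106929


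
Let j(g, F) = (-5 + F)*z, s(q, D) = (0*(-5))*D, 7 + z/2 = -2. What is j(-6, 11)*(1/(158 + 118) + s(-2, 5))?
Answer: -9/23 ≈ -0.39130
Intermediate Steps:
z = -18 (z = -14 + 2*(-2) = -14 - 4 = -18)
s(q, D) = 0 (s(q, D) = 0*D = 0)
j(g, F) = 90 - 18*F (j(g, F) = (-5 + F)*(-18) = 90 - 18*F)
j(-6, 11)*(1/(158 + 118) + s(-2, 5)) = (90 - 18*11)*(1/(158 + 118) + 0) = (90 - 198)*(1/276 + 0) = -108*(1/276 + 0) = -108*1/276 = -9/23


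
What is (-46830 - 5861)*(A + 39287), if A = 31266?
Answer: -3717508123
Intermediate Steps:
(-46830 - 5861)*(A + 39287) = (-46830 - 5861)*(31266 + 39287) = -52691*70553 = -3717508123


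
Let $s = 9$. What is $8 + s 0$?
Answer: $8$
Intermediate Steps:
$8 + s 0 = 8 + 9 \cdot 0 = 8 + 0 = 8$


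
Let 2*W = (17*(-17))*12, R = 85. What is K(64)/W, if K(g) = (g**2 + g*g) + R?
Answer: -2759/578 ≈ -4.7734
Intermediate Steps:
K(g) = 85 + 2*g**2 (K(g) = (g**2 + g*g) + 85 = (g**2 + g**2) + 85 = 2*g**2 + 85 = 85 + 2*g**2)
W = -1734 (W = ((17*(-17))*12)/2 = (-289*12)/2 = (1/2)*(-3468) = -1734)
K(64)/W = (85 + 2*64**2)/(-1734) = (85 + 2*4096)*(-1/1734) = (85 + 8192)*(-1/1734) = 8277*(-1/1734) = -2759/578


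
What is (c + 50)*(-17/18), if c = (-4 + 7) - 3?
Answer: -425/9 ≈ -47.222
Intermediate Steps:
c = 0 (c = 3 - 3 = 0)
(c + 50)*(-17/18) = (0 + 50)*(-17/18) = 50*(-17*1/18) = 50*(-17/18) = -425/9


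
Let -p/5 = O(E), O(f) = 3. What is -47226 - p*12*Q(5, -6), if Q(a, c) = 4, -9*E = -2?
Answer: -46506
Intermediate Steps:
E = 2/9 (E = -⅑*(-2) = 2/9 ≈ 0.22222)
p = -15 (p = -5*3 = -15)
-47226 - p*12*Q(5, -6) = -47226 - (-15*12)*4 = -47226 - (-180)*4 = -47226 - 1*(-720) = -47226 + 720 = -46506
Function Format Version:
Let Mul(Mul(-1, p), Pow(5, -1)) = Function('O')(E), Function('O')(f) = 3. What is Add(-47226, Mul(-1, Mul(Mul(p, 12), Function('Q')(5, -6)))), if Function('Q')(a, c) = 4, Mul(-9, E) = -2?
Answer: -46506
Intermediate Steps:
E = Rational(2, 9) (E = Mul(Rational(-1, 9), -2) = Rational(2, 9) ≈ 0.22222)
p = -15 (p = Mul(-5, 3) = -15)
Add(-47226, Mul(-1, Mul(Mul(p, 12), Function('Q')(5, -6)))) = Add(-47226, Mul(-1, Mul(Mul(-15, 12), 4))) = Add(-47226, Mul(-1, Mul(-180, 4))) = Add(-47226, Mul(-1, -720)) = Add(-47226, 720) = -46506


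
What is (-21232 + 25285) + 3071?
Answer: 7124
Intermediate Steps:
(-21232 + 25285) + 3071 = 4053 + 3071 = 7124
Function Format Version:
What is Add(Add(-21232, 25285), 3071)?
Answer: 7124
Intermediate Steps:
Add(Add(-21232, 25285), 3071) = Add(4053, 3071) = 7124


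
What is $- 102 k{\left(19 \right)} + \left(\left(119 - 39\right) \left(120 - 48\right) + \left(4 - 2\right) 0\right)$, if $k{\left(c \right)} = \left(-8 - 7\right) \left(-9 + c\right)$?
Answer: $21060$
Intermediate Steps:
$k{\left(c \right)} = 135 - 15 c$ ($k{\left(c \right)} = - 15 \left(-9 + c\right) = 135 - 15 c$)
$- 102 k{\left(19 \right)} + \left(\left(119 - 39\right) \left(120 - 48\right) + \left(4 - 2\right) 0\right) = - 102 \left(135 - 285\right) + \left(\left(119 - 39\right) \left(120 - 48\right) + \left(4 - 2\right) 0\right) = - 102 \left(135 - 285\right) + \left(80 \cdot 72 + 2 \cdot 0\right) = \left(-102\right) \left(-150\right) + \left(5760 + 0\right) = 15300 + 5760 = 21060$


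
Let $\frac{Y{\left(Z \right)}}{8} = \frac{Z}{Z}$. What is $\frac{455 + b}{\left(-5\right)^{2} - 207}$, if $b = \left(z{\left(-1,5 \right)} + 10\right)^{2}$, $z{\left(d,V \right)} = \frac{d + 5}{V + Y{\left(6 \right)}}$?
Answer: $- \frac{94851}{30758} \approx -3.0838$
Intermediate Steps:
$Y{\left(Z \right)} = 8$ ($Y{\left(Z \right)} = 8 \frac{Z}{Z} = 8 \cdot 1 = 8$)
$z{\left(d,V \right)} = \frac{5 + d}{8 + V}$ ($z{\left(d,V \right)} = \frac{d + 5}{V + 8} = \frac{5 + d}{8 + V}$)
$b = \frac{17956}{169}$ ($b = \left(\frac{5 - 1}{8 + 5} + 10\right)^{2} = \left(\frac{1}{13} \cdot 4 + 10\right)^{2} = \left(\frac{4}{13} + 10\right)^{2} = \left(\frac{134}{13}\right)^{2} = \frac{17956}{169} \approx 106.25$)
$\frac{455 + b}{\left(-5\right)^{2} - 207} = \frac{455 + \frac{17956}{169}}{\left(-5\right)^{2} - 207} = \frac{94851}{169 \left(25 - 207\right)} = \frac{94851}{169 \left(-182\right)} = \frac{94851}{169} \left(- \frac{1}{182}\right) = - \frac{94851}{30758}$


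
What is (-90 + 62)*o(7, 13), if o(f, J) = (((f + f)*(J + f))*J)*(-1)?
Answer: 101920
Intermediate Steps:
o(f, J) = -2*J*f*(J + f) (o(f, J) = (((2*f)*(J + f))*J)*(-1) = ((2*f*(J + f))*J)*(-1) = (2*J*f*(J + f))*(-1) = -2*J*f*(J + f))
(-90 + 62)*o(7, 13) = (-90 + 62)*(-2*13*7*(13 + 7)) = -(-56)*13*7*20 = -28*(-3640) = 101920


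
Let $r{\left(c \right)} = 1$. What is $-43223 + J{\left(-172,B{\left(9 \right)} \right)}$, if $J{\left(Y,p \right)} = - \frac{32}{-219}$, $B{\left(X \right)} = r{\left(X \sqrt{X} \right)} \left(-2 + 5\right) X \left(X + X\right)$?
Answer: $- \frac{9465805}{219} \approx -43223.0$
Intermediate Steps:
$B{\left(X \right)} = 6 X^{2}$ ($B{\left(X \right)} = 1 \left(-2 + 5\right) X \left(X + X\right) = 1 \cdot 3 X 2 X = 1 \cdot 6 X^{2} = 6 X^{2}$)
$J{\left(Y,p \right)} = \frac{32}{219}$ ($J{\left(Y,p \right)} = \left(-32\right) \left(- \frac{1}{219}\right) = \frac{32}{219}$)
$-43223 + J{\left(-172,B{\left(9 \right)} \right)} = -43223 + \frac{32}{219} = - \frac{9465805}{219}$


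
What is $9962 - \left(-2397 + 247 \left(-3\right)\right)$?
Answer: $13100$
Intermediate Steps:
$9962 - \left(-2397 + 247 \left(-3\right)\right) = 9962 - \left(-2397 - 741\right) = 9962 - -3138 = 9962 + 3138 = 13100$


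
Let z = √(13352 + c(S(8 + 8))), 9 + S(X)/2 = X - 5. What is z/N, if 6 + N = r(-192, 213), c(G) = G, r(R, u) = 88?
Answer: 3*√371/41 ≈ 1.4094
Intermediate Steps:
S(X) = -28 + 2*X (S(X) = -18 + 2*(X - 5) = -18 + 2*(-5 + X) = -18 + (-10 + 2*X) = -28 + 2*X)
N = 82 (N = -6 + 88 = 82)
z = 6*√371 (z = √(13352 + (-28 + 2*(8 + 8))) = √(13352 + (-28 + 2*16)) = √(13352 + (-28 + 32)) = √(13352 + 4) = √13356 = 6*√371 ≈ 115.57)
z/N = (6*√371)/82 = (6*√371)*(1/82) = 3*√371/41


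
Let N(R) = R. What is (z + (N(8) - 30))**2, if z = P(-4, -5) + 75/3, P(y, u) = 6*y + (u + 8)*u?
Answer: 1296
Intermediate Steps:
P(y, u) = 6*y + u*(8 + u) (P(y, u) = 6*y + (8 + u)*u = 6*y + u*(8 + u))
z = -14 (z = ((-5)**2 + 6*(-4) + 8*(-5)) + 75/3 = (25 - 24 - 40) + 75*(1/3) = -39 + 25 = -14)
(z + (N(8) - 30))**2 = (-14 + (8 - 30))**2 = (-14 - 22)**2 = (-36)**2 = 1296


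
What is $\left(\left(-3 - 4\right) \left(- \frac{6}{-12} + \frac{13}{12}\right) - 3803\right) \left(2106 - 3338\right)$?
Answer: $\frac{14096852}{3} \approx 4.699 \cdot 10^{6}$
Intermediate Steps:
$\left(\left(-3 - 4\right) \left(- \frac{6}{-12} + \frac{13}{12}\right) - 3803\right) \left(2106 - 3338\right) = \left(- 7 \left(\left(-6\right) \left(- \frac{1}{12}\right) + 13 \cdot \frac{1}{12}\right) - 3803\right) \left(-1232\right) = \left(- 7 \left(\frac{1}{2} + \frac{13}{12}\right) - 3803\right) \left(-1232\right) = \left(\left(-7\right) \frac{19}{12} - 3803\right) \left(-1232\right) = \left(- \frac{133}{12} - 3803\right) \left(-1232\right) = \left(- \frac{45769}{12}\right) \left(-1232\right) = \frac{14096852}{3}$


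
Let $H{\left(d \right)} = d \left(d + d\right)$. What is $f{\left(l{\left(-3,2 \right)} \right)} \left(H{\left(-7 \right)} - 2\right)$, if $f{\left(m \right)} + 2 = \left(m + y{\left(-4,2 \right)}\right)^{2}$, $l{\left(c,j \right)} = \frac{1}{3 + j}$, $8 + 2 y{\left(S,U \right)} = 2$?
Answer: $\frac{14016}{25} \approx 560.64$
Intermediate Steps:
$y{\left(S,U \right)} = -3$ ($y{\left(S,U \right)} = -4 + \frac{1}{2} \cdot 2 = -4 + 1 = -3$)
$H{\left(d \right)} = 2 d^{2}$ ($H{\left(d \right)} = d 2 d = 2 d^{2}$)
$f{\left(m \right)} = -2 + \left(-3 + m\right)^{2}$ ($f{\left(m \right)} = -2 + \left(m - 3\right)^{2} = -2 + \left(-3 + m\right)^{2}$)
$f{\left(l{\left(-3,2 \right)} \right)} \left(H{\left(-7 \right)} - 2\right) = \left(-2 + \left(-3 + \frac{1}{3 + 2}\right)^{2}\right) \left(2 \left(-7\right)^{2} - 2\right) = \left(-2 + \left(-3 + \frac{1}{5}\right)^{2}\right) \left(2 \cdot 49 - 2\right) = \left(-2 + \left(-3 + \frac{1}{5}\right)^{2}\right) \left(98 - 2\right) = \left(-2 + \left(- \frac{14}{5}\right)^{2}\right) 96 = \left(-2 + \frac{196}{25}\right) 96 = \frac{146}{25} \cdot 96 = \frac{14016}{25}$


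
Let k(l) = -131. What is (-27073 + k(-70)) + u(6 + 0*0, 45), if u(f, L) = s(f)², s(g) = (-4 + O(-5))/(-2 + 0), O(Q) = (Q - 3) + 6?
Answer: -27195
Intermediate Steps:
O(Q) = 3 + Q (O(Q) = (-3 + Q) + 6 = 3 + Q)
s(g) = 3 (s(g) = (-4 + (3 - 5))/(-2 + 0) = (-4 - 2)/(-2) = -6*(-½) = 3)
u(f, L) = 9 (u(f, L) = 3² = 9)
(-27073 + k(-70)) + u(6 + 0*0, 45) = (-27073 - 131) + 9 = -27204 + 9 = -27195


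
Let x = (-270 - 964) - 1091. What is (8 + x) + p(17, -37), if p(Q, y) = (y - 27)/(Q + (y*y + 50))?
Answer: -831819/359 ≈ -2317.0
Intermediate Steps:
p(Q, y) = (-27 + y)/(50 + Q + y²) (p(Q, y) = (-27 + y)/(Q + (y² + 50)) = (-27 + y)/(Q + (50 + y²)) = (-27 + y)/(50 + Q + y²))
x = -2325 (x = -1234 - 1091 = -2325)
(8 + x) + p(17, -37) = (8 - 2325) + (-27 - 37)/(50 + 17 + (-37)²) = -2317 - 64/(50 + 17 + 1369) = -2317 - 64/1436 = -2317 + (1/1436)*(-64) = -2317 - 16/359 = -831819/359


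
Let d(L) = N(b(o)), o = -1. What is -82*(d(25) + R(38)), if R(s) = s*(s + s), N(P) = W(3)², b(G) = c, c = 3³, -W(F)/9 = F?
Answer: -296594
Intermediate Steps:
W(F) = -9*F
c = 27
b(G) = 27
N(P) = 729 (N(P) = (-9*3)² = (-27)² = 729)
d(L) = 729
R(s) = 2*s² (R(s) = s*(2*s) = 2*s²)
-82*(d(25) + R(38)) = -82*(729 + 2*38²) = -82*(729 + 2*1444) = -82*(729 + 2888) = -82*3617 = -296594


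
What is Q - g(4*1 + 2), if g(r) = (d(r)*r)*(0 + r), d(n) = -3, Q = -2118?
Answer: -2010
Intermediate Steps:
g(r) = -3*r² (g(r) = (-3*r)*(0 + r) = (-3*r)*r = -3*r²)
Q - g(4*1 + 2) = -2118 - (-3)*(4*1 + 2)² = -2118 - (-3)*(4 + 2)² = -2118 - (-3)*6² = -2118 - (-3)*36 = -2118 - 1*(-108) = -2118 + 108 = -2010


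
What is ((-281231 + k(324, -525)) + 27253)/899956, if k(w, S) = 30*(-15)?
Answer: -63607/224989 ≈ -0.28271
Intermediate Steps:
k(w, S) = -450
((-281231 + k(324, -525)) + 27253)/899956 = ((-281231 - 450) + 27253)/899956 = (-281681 + 27253)*(1/899956) = -254428*1/899956 = -63607/224989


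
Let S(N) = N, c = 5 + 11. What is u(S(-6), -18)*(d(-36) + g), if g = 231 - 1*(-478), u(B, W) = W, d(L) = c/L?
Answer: -12754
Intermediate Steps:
c = 16
d(L) = 16/L
g = 709 (g = 231 + 478 = 709)
u(S(-6), -18)*(d(-36) + g) = -18*(16/(-36) + 709) = -18*(16*(-1/36) + 709) = -18*(-4/9 + 709) = -18*6377/9 = -12754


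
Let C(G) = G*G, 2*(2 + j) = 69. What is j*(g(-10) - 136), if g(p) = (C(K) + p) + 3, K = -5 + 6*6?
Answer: 26585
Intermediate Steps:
K = 31 (K = -5 + 36 = 31)
j = 65/2 (j = -2 + (½)*69 = -2 + 69/2 = 65/2 ≈ 32.500)
C(G) = G²
g(p) = 964 + p (g(p) = (31² + p) + 3 = (961 + p) + 3 = 964 + p)
j*(g(-10) - 136) = 65*((964 - 10) - 136)/2 = 65*(954 - 136)/2 = (65/2)*818 = 26585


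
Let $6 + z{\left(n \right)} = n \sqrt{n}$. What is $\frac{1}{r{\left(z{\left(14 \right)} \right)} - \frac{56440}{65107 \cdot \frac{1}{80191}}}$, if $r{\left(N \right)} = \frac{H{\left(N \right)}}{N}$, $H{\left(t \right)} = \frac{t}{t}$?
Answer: $- \frac{797974411079741546}{55472009797191483039991} - \frac{59344900286 \sqrt{14}}{55472009797191483039991} \approx -1.4385 \cdot 10^{-5}$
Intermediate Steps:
$H{\left(t \right)} = 1$
$z{\left(n \right)} = -6 + n^{\frac{3}{2}}$ ($z{\left(n \right)} = -6 + n \sqrt{n} = -6 + n^{\frac{3}{2}}$)
$r{\left(N \right)} = \frac{1}{N}$ ($r{\left(N \right)} = 1 \frac{1}{N} = \frac{1}{N}$)
$\frac{1}{r{\left(z{\left(14 \right)} \right)} - \frac{56440}{65107 \cdot \frac{1}{80191}}} = \frac{1}{\frac{1}{-6 + 14^{\frac{3}{2}}} - \frac{56440}{65107 \cdot \frac{1}{80191}}} = \frac{1}{\frac{1}{-6 + 14 \sqrt{14}} - \frac{56440}{65107 \cdot \frac{1}{80191}}} = \frac{1}{\frac{1}{-6 + 14 \sqrt{14}} - \frac{56440}{\frac{65107}{80191}}} = \frac{1}{\frac{1}{-6 + 14 \sqrt{14}} - \frac{4525980040}{65107}} = \frac{1}{- \frac{4525980040}{65107} + \frac{1}{-6 + 14 \sqrt{14}}}$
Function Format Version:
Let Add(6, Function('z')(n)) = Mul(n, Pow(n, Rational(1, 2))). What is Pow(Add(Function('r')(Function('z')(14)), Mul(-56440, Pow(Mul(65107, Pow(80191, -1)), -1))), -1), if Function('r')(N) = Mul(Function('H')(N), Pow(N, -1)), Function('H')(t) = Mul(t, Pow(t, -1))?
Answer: Add(Rational(-797974411079741546, 55472009797191483039991), Mul(Rational(-59344900286, 55472009797191483039991), Pow(14, Rational(1, 2)))) ≈ -1.4385e-5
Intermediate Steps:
Function('H')(t) = 1
Function('z')(n) = Add(-6, Pow(n, Rational(3, 2))) (Function('z')(n) = Add(-6, Mul(n, Pow(n, Rational(1, 2)))) = Add(-6, Pow(n, Rational(3, 2))))
Function('r')(N) = Pow(N, -1) (Function('r')(N) = Mul(1, Pow(N, -1)) = Pow(N, -1))
Pow(Add(Function('r')(Function('z')(14)), Mul(-56440, Pow(Mul(65107, Pow(80191, -1)), -1))), -1) = Pow(Add(Pow(Add(-6, Pow(14, Rational(3, 2))), -1), Mul(-56440, Pow(Mul(65107, Pow(80191, -1)), -1))), -1) = Pow(Add(Pow(Add(-6, Mul(14, Pow(14, Rational(1, 2)))), -1), Mul(-56440, Pow(Mul(65107, Rational(1, 80191)), -1))), -1) = Pow(Add(Pow(Add(-6, Mul(14, Pow(14, Rational(1, 2)))), -1), Mul(-56440, Pow(Rational(65107, 80191), -1))), -1) = Pow(Add(Pow(Add(-6, Mul(14, Pow(14, Rational(1, 2)))), -1), Mul(-56440, Rational(80191, 65107))), -1) = Pow(Add(Pow(Add(-6, Mul(14, Pow(14, Rational(1, 2)))), -1), Rational(-4525980040, 65107)), -1) = Pow(Add(Rational(-4525980040, 65107), Pow(Add(-6, Mul(14, Pow(14, Rational(1, 2)))), -1)), -1)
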